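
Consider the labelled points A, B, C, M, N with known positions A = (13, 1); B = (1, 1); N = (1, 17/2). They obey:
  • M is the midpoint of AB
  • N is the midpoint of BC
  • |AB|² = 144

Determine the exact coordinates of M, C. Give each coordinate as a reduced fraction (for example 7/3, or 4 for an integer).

M = (7, 1)
C = (1, 16)

1. M_x = 7  [2·M = A+B = (13, 1)+(1, 1)]
2. M_y = 1  [2·M = A+B = (13, 1)+(1, 1)]
   so M = (7, 1)
3. C_x = 1  [C = 2·N−B = 2·(1, 17/2)−(1, 1)]
4. C_y = 16  [C = 2·N−B = 2·(1, 17/2)−(1, 1)]
   so C = (1, 16)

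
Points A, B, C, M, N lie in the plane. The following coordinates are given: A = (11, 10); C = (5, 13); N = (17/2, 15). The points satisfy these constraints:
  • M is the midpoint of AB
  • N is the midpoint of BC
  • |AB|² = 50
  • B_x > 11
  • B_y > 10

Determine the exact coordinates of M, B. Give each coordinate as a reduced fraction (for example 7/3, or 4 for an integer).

M = (23/2, 27/2)
B = (12, 17)

1. B_x = 12  [B = 2·N−C = 2·(17/2, 15)−(5, 13)]
2. B_y = 17  [B = 2·N−C = 2·(17/2, 15)−(5, 13)]
   so B = (12, 17)
3. M_x = 23/2  [2·M = A+B = (11, 10)+(12, 17)]
4. M_y = 27/2  [2·M = A+B = (11, 10)+(12, 17)]
   so M = (23/2, 27/2)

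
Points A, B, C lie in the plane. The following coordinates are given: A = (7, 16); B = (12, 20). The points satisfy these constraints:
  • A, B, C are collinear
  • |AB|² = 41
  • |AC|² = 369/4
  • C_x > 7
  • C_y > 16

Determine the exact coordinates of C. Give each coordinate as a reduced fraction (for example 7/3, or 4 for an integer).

1. C_x = 29/2  [[A, B, C are collinear ⇒ -4x+5y-52=0] ∩ [|C−(7, 16)|²=369/4]]
2. C_y = 22  [[A, B, C are collinear ⇒ -4x+5y-52=0] ∩ [|C−(7, 16)|²=369/4]]
   so C = (29/2, 22)

C = (29/2, 22)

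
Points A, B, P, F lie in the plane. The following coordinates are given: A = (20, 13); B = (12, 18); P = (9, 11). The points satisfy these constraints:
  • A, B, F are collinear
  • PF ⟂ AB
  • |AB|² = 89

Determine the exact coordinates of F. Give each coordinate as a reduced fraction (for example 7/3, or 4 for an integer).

1. F_x = 1156/89  [[A, B, F are collinear ⇒ -5x-8y+204=0] ∩ [PF ⟂ AB ⇒ -8x+5y+17=0]]
2. F_y = 1547/89  [[A, B, F are collinear ⇒ -5x-8y+204=0] ∩ [PF ⟂ AB ⇒ -8x+5y+17=0]]
   so F = (1156/89, 1547/89)

F = (1156/89, 1547/89)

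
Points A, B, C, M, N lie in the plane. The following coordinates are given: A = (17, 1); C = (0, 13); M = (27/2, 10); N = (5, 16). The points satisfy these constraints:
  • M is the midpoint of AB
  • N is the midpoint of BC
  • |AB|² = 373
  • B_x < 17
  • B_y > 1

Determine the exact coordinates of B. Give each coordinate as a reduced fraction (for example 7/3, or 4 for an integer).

1. B_x = 10  [B = 2·M−A = 2·(27/2, 10)−(17, 1)]
2. B_y = 19  [B = 2·M−A = 2·(27/2, 10)−(17, 1)]
   so B = (10, 19)

B = (10, 19)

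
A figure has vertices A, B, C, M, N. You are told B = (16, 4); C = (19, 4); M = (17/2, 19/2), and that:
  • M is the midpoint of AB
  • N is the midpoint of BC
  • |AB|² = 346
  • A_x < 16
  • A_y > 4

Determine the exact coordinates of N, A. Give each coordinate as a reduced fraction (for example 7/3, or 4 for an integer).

1. A_x = 1  [A = 2·M−B = 2·(17/2, 19/2)−(16, 4)]
2. A_y = 15  [A = 2·M−B = 2·(17/2, 19/2)−(16, 4)]
   so A = (1, 15)
3. N_x = 35/2  [2·N = B+C = (16, 4)+(19, 4)]
4. N_y = 4  [2·N = B+C = (16, 4)+(19, 4)]
   so N = (35/2, 4)

N = (35/2, 4)
A = (1, 15)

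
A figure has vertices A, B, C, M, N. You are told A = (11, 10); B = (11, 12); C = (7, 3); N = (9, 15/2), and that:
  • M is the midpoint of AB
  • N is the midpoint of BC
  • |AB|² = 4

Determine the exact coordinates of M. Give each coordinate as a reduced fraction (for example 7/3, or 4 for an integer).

1. M_x = 11  [2·M = A+B = (11, 10)+(11, 12)]
2. M_y = 11  [2·M = A+B = (11, 10)+(11, 12)]
   so M = (11, 11)

M = (11, 11)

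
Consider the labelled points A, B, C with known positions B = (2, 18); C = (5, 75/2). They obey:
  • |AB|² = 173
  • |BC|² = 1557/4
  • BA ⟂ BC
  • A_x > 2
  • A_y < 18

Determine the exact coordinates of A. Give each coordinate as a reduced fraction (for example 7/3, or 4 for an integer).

1. A_x = 15  [[BA ⟂ BC ⇒ 3x+39/2y-357=0] ∩ [|A−(2, 18)|²=173]]
2. A_y = 16  [[BA ⟂ BC ⇒ 3x+39/2y-357=0] ∩ [|A−(2, 18)|²=173]]
   so A = (15, 16)

A = (15, 16)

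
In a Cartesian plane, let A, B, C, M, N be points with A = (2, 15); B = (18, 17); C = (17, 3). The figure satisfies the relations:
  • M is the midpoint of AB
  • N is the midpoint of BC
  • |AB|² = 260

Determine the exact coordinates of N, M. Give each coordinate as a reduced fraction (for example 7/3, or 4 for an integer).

N = (35/2, 10)
M = (10, 16)

1. M_x = 10  [2·M = A+B = (2, 15)+(18, 17)]
2. M_y = 16  [2·M = A+B = (2, 15)+(18, 17)]
   so M = (10, 16)
3. N_x = 35/2  [2·N = B+C = (18, 17)+(17, 3)]
4. N_y = 10  [2·N = B+C = (18, 17)+(17, 3)]
   so N = (35/2, 10)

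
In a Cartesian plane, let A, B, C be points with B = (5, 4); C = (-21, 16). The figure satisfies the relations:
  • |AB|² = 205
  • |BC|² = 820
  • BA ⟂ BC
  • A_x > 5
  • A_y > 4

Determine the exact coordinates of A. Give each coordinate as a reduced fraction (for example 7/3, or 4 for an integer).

1. A_x = 11  [[BA ⟂ BC ⇒ -26x+12y+82=0] ∩ [|A−(5, 4)|²=205]]
2. A_y = 17  [[BA ⟂ BC ⇒ -26x+12y+82=0] ∩ [|A−(5, 4)|²=205]]
   so A = (11, 17)

A = (11, 17)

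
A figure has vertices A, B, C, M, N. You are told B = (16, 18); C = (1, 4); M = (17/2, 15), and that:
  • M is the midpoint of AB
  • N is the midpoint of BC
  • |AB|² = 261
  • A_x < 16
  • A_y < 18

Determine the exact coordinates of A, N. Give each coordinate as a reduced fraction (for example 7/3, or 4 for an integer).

A = (1, 12)
N = (17/2, 11)

1. A_x = 1  [A = 2·M−B = 2·(17/2, 15)−(16, 18)]
2. A_y = 12  [A = 2·M−B = 2·(17/2, 15)−(16, 18)]
   so A = (1, 12)
3. N_x = 17/2  [2·N = B+C = (16, 18)+(1, 4)]
4. N_y = 11  [2·N = B+C = (16, 18)+(1, 4)]
   so N = (17/2, 11)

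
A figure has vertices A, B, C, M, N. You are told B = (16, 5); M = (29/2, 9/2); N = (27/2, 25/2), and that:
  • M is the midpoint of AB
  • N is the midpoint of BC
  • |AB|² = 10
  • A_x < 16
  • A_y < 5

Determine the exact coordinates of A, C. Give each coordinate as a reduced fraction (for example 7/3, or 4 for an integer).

1. A_x = 13  [A = 2·M−B = 2·(29/2, 9/2)−(16, 5)]
2. A_y = 4  [A = 2·M−B = 2·(29/2, 9/2)−(16, 5)]
   so A = (13, 4)
3. C_x = 11  [C = 2·N−B = 2·(27/2, 25/2)−(16, 5)]
4. C_y = 20  [C = 2·N−B = 2·(27/2, 25/2)−(16, 5)]
   so C = (11, 20)

A = (13, 4)
C = (11, 20)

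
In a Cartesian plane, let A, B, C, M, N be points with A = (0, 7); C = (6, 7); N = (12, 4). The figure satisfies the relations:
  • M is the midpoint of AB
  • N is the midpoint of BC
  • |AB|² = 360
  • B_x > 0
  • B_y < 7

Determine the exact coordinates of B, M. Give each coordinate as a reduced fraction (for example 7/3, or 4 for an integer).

B = (18, 1)
M = (9, 4)

1. B_x = 18  [B = 2·N−C = 2·(12, 4)−(6, 7)]
2. B_y = 1  [B = 2·N−C = 2·(12, 4)−(6, 7)]
   so B = (18, 1)
3. M_x = 9  [2·M = A+B = (0, 7)+(18, 1)]
4. M_y = 4  [2·M = A+B = (0, 7)+(18, 1)]
   so M = (9, 4)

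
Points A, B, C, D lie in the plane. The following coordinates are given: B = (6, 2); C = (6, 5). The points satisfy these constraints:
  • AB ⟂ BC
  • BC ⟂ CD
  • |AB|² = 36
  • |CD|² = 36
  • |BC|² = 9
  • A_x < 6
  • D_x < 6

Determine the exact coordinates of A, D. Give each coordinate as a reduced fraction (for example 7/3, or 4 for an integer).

A = (0, 2)
D = (0, 5)

1. A_x = 0  [[AB ⟂ BC ⇒ -3y+6=0] ∩ [|A−(6, 2)|²=36]]
2. A_y = 2  [[AB ⟂ BC ⇒ -3y+6=0] ∩ [|A−(6, 2)|²=36]]
   so A = (0, 2)
3. D_x = 0  [[BC ⟂ CD ⇒ 3y-15=0] ∩ [|D−(6, 5)|²=36]]
4. D_y = 5  [[BC ⟂ CD ⇒ 3y-15=0] ∩ [|D−(6, 5)|²=36]]
   so D = (0, 5)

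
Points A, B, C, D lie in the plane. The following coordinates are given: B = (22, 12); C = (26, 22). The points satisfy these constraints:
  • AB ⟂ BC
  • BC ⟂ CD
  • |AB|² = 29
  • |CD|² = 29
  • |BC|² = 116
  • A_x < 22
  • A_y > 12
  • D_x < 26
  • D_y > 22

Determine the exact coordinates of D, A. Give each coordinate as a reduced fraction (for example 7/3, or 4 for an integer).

1. D_x = 21  [[BC ⟂ CD ⇒ 4x+10y-324=0] ∩ [|D−(26, 22)|²=29]]
2. D_y = 24  [[BC ⟂ CD ⇒ 4x+10y-324=0] ∩ [|D−(26, 22)|²=29]]
   so D = (21, 24)
3. A_x = 17  [[AB ⟂ BC ⇒ -4x-10y+208=0] ∩ [|A−(22, 12)|²=29]]
4. A_y = 14  [[AB ⟂ BC ⇒ -4x-10y+208=0] ∩ [|A−(22, 12)|²=29]]
   so A = (17, 14)

D = (21, 24)
A = (17, 14)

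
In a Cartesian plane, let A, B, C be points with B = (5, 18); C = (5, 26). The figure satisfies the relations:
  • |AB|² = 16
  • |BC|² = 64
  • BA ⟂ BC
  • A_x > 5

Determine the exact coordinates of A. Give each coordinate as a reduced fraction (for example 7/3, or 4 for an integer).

A = (9, 18)

1. A_x = 9  [[BA ⟂ BC ⇒ 8y-144=0] ∩ [|A−(5, 18)|²=16]]
2. A_y = 18  [[BA ⟂ BC ⇒ 8y-144=0] ∩ [|A−(5, 18)|²=16]]
   so A = (9, 18)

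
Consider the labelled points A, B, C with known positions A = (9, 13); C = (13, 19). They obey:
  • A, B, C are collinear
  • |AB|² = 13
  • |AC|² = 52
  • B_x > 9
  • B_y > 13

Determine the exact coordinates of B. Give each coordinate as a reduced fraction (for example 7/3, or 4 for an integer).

B = (11, 16)

1. B_x = 11  [[A, B, C are collinear ⇒ 6x-4y-2=0] ∩ [|B−(9, 13)|²=13]]
2. B_y = 16  [[A, B, C are collinear ⇒ 6x-4y-2=0] ∩ [|B−(9, 13)|²=13]]
   so B = (11, 16)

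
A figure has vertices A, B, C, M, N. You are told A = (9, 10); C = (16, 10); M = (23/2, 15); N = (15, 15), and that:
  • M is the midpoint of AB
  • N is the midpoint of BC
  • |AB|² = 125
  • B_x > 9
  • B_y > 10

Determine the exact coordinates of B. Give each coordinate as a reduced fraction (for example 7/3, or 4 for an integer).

B = (14, 20)

1. B_x = 14  [B = 2·M−A = 2·(23/2, 15)−(9, 10)]
2. B_y = 20  [B = 2·M−A = 2·(23/2, 15)−(9, 10)]
   so B = (14, 20)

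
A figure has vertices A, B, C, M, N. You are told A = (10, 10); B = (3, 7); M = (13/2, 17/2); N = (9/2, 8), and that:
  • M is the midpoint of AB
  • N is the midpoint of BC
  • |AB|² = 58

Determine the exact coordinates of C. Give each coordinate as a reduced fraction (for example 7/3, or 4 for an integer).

1. C_x = 6  [C = 2·N−B = 2·(9/2, 8)−(3, 7)]
2. C_y = 9  [C = 2·N−B = 2·(9/2, 8)−(3, 7)]
   so C = (6, 9)

C = (6, 9)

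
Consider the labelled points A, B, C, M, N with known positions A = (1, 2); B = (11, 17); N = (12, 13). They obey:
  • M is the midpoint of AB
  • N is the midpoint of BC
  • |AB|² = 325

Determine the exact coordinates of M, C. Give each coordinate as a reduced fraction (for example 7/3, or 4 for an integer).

1. M_x = 6  [2·M = A+B = (1, 2)+(11, 17)]
2. M_y = 19/2  [2·M = A+B = (1, 2)+(11, 17)]
   so M = (6, 19/2)
3. C_x = 13  [C = 2·N−B = 2·(12, 13)−(11, 17)]
4. C_y = 9  [C = 2·N−B = 2·(12, 13)−(11, 17)]
   so C = (13, 9)

M = (6, 19/2)
C = (13, 9)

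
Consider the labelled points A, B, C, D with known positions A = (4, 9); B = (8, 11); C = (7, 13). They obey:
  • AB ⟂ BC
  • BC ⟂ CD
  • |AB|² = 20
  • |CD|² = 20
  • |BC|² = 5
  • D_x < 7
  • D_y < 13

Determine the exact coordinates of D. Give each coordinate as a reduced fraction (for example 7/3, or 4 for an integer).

1. D_x = 3  [[BC ⟂ CD ⇒ -1x+2y-19=0] ∩ [|D−(7, 13)|²=20]]
2. D_y = 11  [[BC ⟂ CD ⇒ -1x+2y-19=0] ∩ [|D−(7, 13)|²=20]]
   so D = (3, 11)

D = (3, 11)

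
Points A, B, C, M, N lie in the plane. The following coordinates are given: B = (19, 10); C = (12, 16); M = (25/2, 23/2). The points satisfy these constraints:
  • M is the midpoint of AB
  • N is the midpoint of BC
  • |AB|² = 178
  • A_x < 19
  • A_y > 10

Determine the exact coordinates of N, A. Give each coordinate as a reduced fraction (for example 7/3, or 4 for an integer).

N = (31/2, 13)
A = (6, 13)

1. A_x = 6  [A = 2·M−B = 2·(25/2, 23/2)−(19, 10)]
2. A_y = 13  [A = 2·M−B = 2·(25/2, 23/2)−(19, 10)]
   so A = (6, 13)
3. N_x = 31/2  [2·N = B+C = (19, 10)+(12, 16)]
4. N_y = 13  [2·N = B+C = (19, 10)+(12, 16)]
   so N = (31/2, 13)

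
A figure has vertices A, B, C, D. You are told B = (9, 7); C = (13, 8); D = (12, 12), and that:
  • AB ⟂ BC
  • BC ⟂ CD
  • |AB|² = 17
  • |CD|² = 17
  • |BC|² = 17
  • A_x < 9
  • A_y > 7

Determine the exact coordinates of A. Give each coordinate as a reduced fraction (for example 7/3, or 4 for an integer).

1. A_x = 8  [[AB ⟂ BC ⇒ -4x-1y+43=0] ∩ [|A−(9, 7)|²=17]]
2. A_y = 11  [[AB ⟂ BC ⇒ -4x-1y+43=0] ∩ [|A−(9, 7)|²=17]]
   so A = (8, 11)

A = (8, 11)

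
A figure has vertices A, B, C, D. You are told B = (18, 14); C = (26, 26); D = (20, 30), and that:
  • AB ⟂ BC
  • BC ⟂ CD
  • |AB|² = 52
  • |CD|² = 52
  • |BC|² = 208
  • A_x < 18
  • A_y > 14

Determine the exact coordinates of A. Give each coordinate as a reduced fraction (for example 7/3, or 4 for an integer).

A = (12, 18)

1. A_x = 12  [[AB ⟂ BC ⇒ -8x-12y+312=0] ∩ [|A−(18, 14)|²=52]]
2. A_y = 18  [[AB ⟂ BC ⇒ -8x-12y+312=0] ∩ [|A−(18, 14)|²=52]]
   so A = (12, 18)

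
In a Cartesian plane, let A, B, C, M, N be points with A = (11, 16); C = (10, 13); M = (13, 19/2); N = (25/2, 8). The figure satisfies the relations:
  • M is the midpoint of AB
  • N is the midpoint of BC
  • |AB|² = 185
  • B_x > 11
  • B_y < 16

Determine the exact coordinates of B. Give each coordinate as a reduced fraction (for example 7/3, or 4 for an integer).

1. B_x = 15  [B = 2·M−A = 2·(13, 19/2)−(11, 16)]
2. B_y = 3  [B = 2·M−A = 2·(13, 19/2)−(11, 16)]
   so B = (15, 3)

B = (15, 3)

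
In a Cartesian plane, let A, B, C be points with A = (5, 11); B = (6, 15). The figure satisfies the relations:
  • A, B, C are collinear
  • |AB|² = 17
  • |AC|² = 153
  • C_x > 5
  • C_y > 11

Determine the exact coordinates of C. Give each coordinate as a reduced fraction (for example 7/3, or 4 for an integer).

C = (8, 23)

1. C_x = 8  [[A, B, C are collinear ⇒ -4x+1y+9=0] ∩ [|C−(5, 11)|²=153]]
2. C_y = 23  [[A, B, C are collinear ⇒ -4x+1y+9=0] ∩ [|C−(5, 11)|²=153]]
   so C = (8, 23)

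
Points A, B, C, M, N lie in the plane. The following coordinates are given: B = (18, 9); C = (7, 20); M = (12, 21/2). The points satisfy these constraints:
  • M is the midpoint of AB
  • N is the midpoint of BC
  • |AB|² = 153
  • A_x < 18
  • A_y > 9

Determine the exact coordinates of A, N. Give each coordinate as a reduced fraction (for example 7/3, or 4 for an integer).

1. A_x = 6  [A = 2·M−B = 2·(12, 21/2)−(18, 9)]
2. A_y = 12  [A = 2·M−B = 2·(12, 21/2)−(18, 9)]
   so A = (6, 12)
3. N_x = 25/2  [2·N = B+C = (18, 9)+(7, 20)]
4. N_y = 29/2  [2·N = B+C = (18, 9)+(7, 20)]
   so N = (25/2, 29/2)

A = (6, 12)
N = (25/2, 29/2)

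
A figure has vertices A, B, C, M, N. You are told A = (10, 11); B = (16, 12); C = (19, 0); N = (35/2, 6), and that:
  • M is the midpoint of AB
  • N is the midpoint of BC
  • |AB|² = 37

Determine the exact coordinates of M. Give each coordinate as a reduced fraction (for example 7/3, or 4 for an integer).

M = (13, 23/2)

1. M_x = 13  [2·M = A+B = (10, 11)+(16, 12)]
2. M_y = 23/2  [2·M = A+B = (10, 11)+(16, 12)]
   so M = (13, 23/2)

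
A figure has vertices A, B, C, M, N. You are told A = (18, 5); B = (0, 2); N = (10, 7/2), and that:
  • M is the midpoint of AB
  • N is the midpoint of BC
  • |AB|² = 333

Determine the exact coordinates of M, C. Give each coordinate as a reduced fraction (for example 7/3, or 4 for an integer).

M = (9, 7/2)
C = (20, 5)

1. M_x = 9  [2·M = A+B = (18, 5)+(0, 2)]
2. M_y = 7/2  [2·M = A+B = (18, 5)+(0, 2)]
   so M = (9, 7/2)
3. C_x = 20  [C = 2·N−B = 2·(10, 7/2)−(0, 2)]
4. C_y = 5  [C = 2·N−B = 2·(10, 7/2)−(0, 2)]
   so C = (20, 5)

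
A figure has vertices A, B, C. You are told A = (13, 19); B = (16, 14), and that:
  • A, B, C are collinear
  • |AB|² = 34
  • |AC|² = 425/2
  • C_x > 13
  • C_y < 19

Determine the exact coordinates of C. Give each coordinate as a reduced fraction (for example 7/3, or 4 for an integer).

1. C_x = 41/2  [[A, B, C are collinear ⇒ 5x+3y-122=0] ∩ [|C−(13, 19)|²=425/2]]
2. C_y = 13/2  [[A, B, C are collinear ⇒ 5x+3y-122=0] ∩ [|C−(13, 19)|²=425/2]]
   so C = (41/2, 13/2)

C = (41/2, 13/2)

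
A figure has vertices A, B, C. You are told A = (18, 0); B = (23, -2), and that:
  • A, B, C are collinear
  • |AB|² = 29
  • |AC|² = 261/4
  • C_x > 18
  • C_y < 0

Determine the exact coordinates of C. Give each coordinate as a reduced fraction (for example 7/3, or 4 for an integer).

C = (51/2, -3)

1. C_x = 51/2  [[A, B, C are collinear ⇒ 2x+5y-36=0] ∩ [|C−(18, 0)|²=261/4]]
2. C_y = -3  [[A, B, C are collinear ⇒ 2x+5y-36=0] ∩ [|C−(18, 0)|²=261/4]]
   so C = (51/2, -3)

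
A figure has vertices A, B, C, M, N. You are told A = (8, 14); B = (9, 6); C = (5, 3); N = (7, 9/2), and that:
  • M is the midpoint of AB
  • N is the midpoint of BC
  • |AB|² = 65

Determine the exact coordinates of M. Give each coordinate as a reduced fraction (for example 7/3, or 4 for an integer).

1. M_x = 17/2  [2·M = A+B = (8, 14)+(9, 6)]
2. M_y = 10  [2·M = A+B = (8, 14)+(9, 6)]
   so M = (17/2, 10)

M = (17/2, 10)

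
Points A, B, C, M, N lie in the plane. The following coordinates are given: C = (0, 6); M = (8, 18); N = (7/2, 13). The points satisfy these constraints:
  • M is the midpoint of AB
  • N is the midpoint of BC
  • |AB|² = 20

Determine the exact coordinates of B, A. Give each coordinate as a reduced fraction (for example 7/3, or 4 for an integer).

1. B_x = 7  [B = 2·N−C = 2·(7/2, 13)−(0, 6)]
2. B_y = 20  [B = 2·N−C = 2·(7/2, 13)−(0, 6)]
   so B = (7, 20)
3. A_x = 9  [A = 2·M−B = 2·(8, 18)−(7, 20)]
4. A_y = 16  [A = 2·M−B = 2·(8, 18)−(7, 20)]
   so A = (9, 16)

B = (7, 20)
A = (9, 16)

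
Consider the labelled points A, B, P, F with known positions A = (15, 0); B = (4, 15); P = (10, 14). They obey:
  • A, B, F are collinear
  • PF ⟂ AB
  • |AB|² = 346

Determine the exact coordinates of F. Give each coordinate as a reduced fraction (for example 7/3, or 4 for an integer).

1. F_x = 2275/346  [[A, B, F are collinear ⇒ -15x-11y+225=0] ∩ [PF ⟂ AB ⇒ -11x+15y-100=0]]
2. F_y = 3975/346  [[A, B, F are collinear ⇒ -15x-11y+225=0] ∩ [PF ⟂ AB ⇒ -11x+15y-100=0]]
   so F = (2275/346, 3975/346)

F = (2275/346, 3975/346)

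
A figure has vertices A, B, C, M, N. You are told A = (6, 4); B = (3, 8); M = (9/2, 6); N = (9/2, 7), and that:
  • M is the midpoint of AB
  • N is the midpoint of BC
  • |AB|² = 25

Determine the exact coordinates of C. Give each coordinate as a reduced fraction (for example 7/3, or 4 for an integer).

1. C_x = 6  [C = 2·N−B = 2·(9/2, 7)−(3, 8)]
2. C_y = 6  [C = 2·N−B = 2·(9/2, 7)−(3, 8)]
   so C = (6, 6)

C = (6, 6)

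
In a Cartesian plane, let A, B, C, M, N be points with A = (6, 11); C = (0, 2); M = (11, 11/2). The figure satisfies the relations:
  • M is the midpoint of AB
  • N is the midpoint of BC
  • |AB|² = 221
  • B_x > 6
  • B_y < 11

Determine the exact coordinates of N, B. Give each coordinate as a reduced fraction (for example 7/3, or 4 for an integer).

N = (8, 1)
B = (16, 0)

1. B_x = 16  [B = 2·M−A = 2·(11, 11/2)−(6, 11)]
2. B_y = 0  [B = 2·M−A = 2·(11, 11/2)−(6, 11)]
   so B = (16, 0)
3. N_x = 8  [2·N = B+C = (16, 0)+(0, 2)]
4. N_y = 1  [2·N = B+C = (16, 0)+(0, 2)]
   so N = (8, 1)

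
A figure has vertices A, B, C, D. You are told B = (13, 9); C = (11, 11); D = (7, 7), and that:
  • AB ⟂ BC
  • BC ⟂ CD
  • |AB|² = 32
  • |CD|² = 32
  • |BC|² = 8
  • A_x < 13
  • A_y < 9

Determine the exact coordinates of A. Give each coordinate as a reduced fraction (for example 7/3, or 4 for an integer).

A = (9, 5)

1. A_x = 9  [[AB ⟂ BC ⇒ 2x-2y-8=0] ∩ [|A−(13, 9)|²=32]]
2. A_y = 5  [[AB ⟂ BC ⇒ 2x-2y-8=0] ∩ [|A−(13, 9)|²=32]]
   so A = (9, 5)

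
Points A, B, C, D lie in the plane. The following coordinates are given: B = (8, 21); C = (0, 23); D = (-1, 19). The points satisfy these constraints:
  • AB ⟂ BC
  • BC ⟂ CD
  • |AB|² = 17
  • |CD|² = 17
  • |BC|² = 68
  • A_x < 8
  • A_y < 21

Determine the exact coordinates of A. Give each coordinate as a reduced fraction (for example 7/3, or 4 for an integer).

A = (7, 17)

1. A_x = 7  [[AB ⟂ BC ⇒ 8x-2y-22=0] ∩ [|A−(8, 21)|²=17]]
2. A_y = 17  [[AB ⟂ BC ⇒ 8x-2y-22=0] ∩ [|A−(8, 21)|²=17]]
   so A = (7, 17)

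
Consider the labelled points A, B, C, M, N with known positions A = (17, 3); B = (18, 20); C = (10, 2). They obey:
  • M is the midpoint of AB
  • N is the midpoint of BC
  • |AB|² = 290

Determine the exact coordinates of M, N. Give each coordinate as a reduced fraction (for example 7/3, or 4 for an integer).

M = (35/2, 23/2)
N = (14, 11)

1. M_x = 35/2  [2·M = A+B = (17, 3)+(18, 20)]
2. M_y = 23/2  [2·M = A+B = (17, 3)+(18, 20)]
   so M = (35/2, 23/2)
3. N_x = 14  [2·N = B+C = (18, 20)+(10, 2)]
4. N_y = 11  [2·N = B+C = (18, 20)+(10, 2)]
   so N = (14, 11)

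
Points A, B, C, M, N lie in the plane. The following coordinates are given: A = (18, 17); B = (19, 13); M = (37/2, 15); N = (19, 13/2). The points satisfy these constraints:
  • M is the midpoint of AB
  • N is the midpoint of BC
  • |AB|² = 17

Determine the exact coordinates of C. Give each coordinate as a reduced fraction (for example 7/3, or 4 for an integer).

C = (19, 0)

1. C_x = 19  [C = 2·N−B = 2·(19, 13/2)−(19, 13)]
2. C_y = 0  [C = 2·N−B = 2·(19, 13/2)−(19, 13)]
   so C = (19, 0)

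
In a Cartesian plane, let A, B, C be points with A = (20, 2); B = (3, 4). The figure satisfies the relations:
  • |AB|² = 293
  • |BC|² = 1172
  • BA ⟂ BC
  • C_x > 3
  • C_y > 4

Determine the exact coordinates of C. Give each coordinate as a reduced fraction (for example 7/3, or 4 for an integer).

1. C_x = 7  [[BA ⟂ BC ⇒ 17x-2y-43=0] ∩ [|C−(3, 4)|²=1172]]
2. C_y = 38  [[BA ⟂ BC ⇒ 17x-2y-43=0] ∩ [|C−(3, 4)|²=1172]]
   so C = (7, 38)

C = (7, 38)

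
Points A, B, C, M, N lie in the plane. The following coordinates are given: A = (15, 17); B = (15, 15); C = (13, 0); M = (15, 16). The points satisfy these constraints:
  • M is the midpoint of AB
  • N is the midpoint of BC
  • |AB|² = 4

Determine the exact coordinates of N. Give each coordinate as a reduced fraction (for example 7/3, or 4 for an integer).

1. N_x = 14  [2·N = B+C = (15, 15)+(13, 0)]
2. N_y = 15/2  [2·N = B+C = (15, 15)+(13, 0)]
   so N = (14, 15/2)

N = (14, 15/2)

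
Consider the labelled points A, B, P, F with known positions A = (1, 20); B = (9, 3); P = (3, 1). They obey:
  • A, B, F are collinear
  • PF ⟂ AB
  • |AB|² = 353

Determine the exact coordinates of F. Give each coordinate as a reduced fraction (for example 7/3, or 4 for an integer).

1. F_x = 3065/353  [[A, B, F are collinear ⇒ 17x+8y-177=0] ∩ [PF ⟂ AB ⇒ 8x-17y-7=0]]
2. F_y = 1297/353  [[A, B, F are collinear ⇒ 17x+8y-177=0] ∩ [PF ⟂ AB ⇒ 8x-17y-7=0]]
   so F = (3065/353, 1297/353)

F = (3065/353, 1297/353)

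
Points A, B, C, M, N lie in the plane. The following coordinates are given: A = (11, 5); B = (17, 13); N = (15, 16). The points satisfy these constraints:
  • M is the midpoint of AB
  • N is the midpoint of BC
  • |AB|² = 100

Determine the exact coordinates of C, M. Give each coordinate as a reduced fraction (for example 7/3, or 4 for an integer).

C = (13, 19)
M = (14, 9)

1. M_x = 14  [2·M = A+B = (11, 5)+(17, 13)]
2. M_y = 9  [2·M = A+B = (11, 5)+(17, 13)]
   so M = (14, 9)
3. C_x = 13  [C = 2·N−B = 2·(15, 16)−(17, 13)]
4. C_y = 19  [C = 2·N−B = 2·(15, 16)−(17, 13)]
   so C = (13, 19)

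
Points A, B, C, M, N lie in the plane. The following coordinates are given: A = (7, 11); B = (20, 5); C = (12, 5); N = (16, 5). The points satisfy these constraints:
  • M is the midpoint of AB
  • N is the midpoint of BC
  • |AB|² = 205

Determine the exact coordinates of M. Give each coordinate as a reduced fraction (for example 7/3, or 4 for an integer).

1. M_x = 27/2  [2·M = A+B = (7, 11)+(20, 5)]
2. M_y = 8  [2·M = A+B = (7, 11)+(20, 5)]
   so M = (27/2, 8)

M = (27/2, 8)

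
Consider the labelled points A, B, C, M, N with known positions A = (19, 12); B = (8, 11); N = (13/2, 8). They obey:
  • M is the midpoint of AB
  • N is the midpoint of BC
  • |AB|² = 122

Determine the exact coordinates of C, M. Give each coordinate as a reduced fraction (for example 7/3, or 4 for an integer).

C = (5, 5)
M = (27/2, 23/2)

1. M_x = 27/2  [2·M = A+B = (19, 12)+(8, 11)]
2. M_y = 23/2  [2·M = A+B = (19, 12)+(8, 11)]
   so M = (27/2, 23/2)
3. C_x = 5  [C = 2·N−B = 2·(13/2, 8)−(8, 11)]
4. C_y = 5  [C = 2·N−B = 2·(13/2, 8)−(8, 11)]
   so C = (5, 5)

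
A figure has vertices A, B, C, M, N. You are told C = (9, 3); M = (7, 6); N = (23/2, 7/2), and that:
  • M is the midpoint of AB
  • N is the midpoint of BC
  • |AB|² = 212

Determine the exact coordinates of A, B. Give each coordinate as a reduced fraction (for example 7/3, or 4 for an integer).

A = (0, 8)
B = (14, 4)

1. B_x = 14  [B = 2·N−C = 2·(23/2, 7/2)−(9, 3)]
2. B_y = 4  [B = 2·N−C = 2·(23/2, 7/2)−(9, 3)]
   so B = (14, 4)
3. A_x = 0  [A = 2·M−B = 2·(7, 6)−(14, 4)]
4. A_y = 8  [A = 2·M−B = 2·(7, 6)−(14, 4)]
   so A = (0, 8)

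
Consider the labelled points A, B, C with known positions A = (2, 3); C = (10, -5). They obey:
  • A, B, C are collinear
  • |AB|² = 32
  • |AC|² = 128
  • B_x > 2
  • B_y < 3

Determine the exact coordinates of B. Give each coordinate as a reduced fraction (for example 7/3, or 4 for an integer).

1. B_x = 6  [[A, B, C are collinear ⇒ -8x-8y+40=0] ∩ [|B−(2, 3)|²=32]]
2. B_y = -1  [[A, B, C are collinear ⇒ -8x-8y+40=0] ∩ [|B−(2, 3)|²=32]]
   so B = (6, -1)

B = (6, -1)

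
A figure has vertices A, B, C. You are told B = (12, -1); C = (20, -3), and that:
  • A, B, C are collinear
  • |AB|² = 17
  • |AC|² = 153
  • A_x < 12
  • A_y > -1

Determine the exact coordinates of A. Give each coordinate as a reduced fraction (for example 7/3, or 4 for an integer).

1. A_x = 8  [[A, B, C are collinear ⇒ 2x+8y-16=0] ∩ [|A−(12, -1)|²=17]]
2. A_y = 0  [[A, B, C are collinear ⇒ 2x+8y-16=0] ∩ [|A−(12, -1)|²=17]]
   so A = (8, 0)

A = (8, 0)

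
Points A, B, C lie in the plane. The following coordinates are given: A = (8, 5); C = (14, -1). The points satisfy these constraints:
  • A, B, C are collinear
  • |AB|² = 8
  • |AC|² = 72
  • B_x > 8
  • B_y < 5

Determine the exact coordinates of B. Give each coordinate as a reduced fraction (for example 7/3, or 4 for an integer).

1. B_x = 10  [[A, B, C are collinear ⇒ -6x-6y+78=0] ∩ [|B−(8, 5)|²=8]]
2. B_y = 3  [[A, B, C are collinear ⇒ -6x-6y+78=0] ∩ [|B−(8, 5)|²=8]]
   so B = (10, 3)

B = (10, 3)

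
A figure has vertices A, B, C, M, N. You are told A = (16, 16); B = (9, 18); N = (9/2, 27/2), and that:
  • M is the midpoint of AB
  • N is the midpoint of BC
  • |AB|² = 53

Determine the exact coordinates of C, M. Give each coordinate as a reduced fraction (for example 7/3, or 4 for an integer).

C = (0, 9)
M = (25/2, 17)

1. M_x = 25/2  [2·M = A+B = (16, 16)+(9, 18)]
2. M_y = 17  [2·M = A+B = (16, 16)+(9, 18)]
   so M = (25/2, 17)
3. C_x = 0  [C = 2·N−B = 2·(9/2, 27/2)−(9, 18)]
4. C_y = 9  [C = 2·N−B = 2·(9/2, 27/2)−(9, 18)]
   so C = (0, 9)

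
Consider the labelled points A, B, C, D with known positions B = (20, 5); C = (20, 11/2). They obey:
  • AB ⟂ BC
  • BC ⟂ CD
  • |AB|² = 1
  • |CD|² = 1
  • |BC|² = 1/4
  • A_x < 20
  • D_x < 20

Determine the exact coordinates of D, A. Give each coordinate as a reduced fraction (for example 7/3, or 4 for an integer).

D = (19, 11/2)
A = (19, 5)

1. D_x = 19  [[BC ⟂ CD ⇒ 1/2y-11/4=0] ∩ [|D−(20, 11/2)|²=1]]
2. D_y = 11/2  [[BC ⟂ CD ⇒ 1/2y-11/4=0] ∩ [|D−(20, 11/2)|²=1]]
   so D = (19, 11/2)
3. A_x = 19  [[AB ⟂ BC ⇒ -1/2y+5/2=0] ∩ [|A−(20, 5)|²=1]]
4. A_y = 5  [[AB ⟂ BC ⇒ -1/2y+5/2=0] ∩ [|A−(20, 5)|²=1]]
   so A = (19, 5)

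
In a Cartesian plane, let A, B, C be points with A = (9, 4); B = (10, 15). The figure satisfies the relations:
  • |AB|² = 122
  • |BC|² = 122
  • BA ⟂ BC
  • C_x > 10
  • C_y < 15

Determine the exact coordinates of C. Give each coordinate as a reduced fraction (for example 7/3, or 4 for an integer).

C = (21, 14)

1. C_x = 21  [[BA ⟂ BC ⇒ -1x-11y+175=0] ∩ [|C−(10, 15)|²=122]]
2. C_y = 14  [[BA ⟂ BC ⇒ -1x-11y+175=0] ∩ [|C−(10, 15)|²=122]]
   so C = (21, 14)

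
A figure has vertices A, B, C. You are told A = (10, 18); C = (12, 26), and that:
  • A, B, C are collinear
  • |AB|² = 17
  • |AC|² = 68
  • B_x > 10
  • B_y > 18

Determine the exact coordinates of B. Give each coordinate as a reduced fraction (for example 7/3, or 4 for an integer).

1. B_x = 11  [[A, B, C are collinear ⇒ 8x-2y-44=0] ∩ [|B−(10, 18)|²=17]]
2. B_y = 22  [[A, B, C are collinear ⇒ 8x-2y-44=0] ∩ [|B−(10, 18)|²=17]]
   so B = (11, 22)

B = (11, 22)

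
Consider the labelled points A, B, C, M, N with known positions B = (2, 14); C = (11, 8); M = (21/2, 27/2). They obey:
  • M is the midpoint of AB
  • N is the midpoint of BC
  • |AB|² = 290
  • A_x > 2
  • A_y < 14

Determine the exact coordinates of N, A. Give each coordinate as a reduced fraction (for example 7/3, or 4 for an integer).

N = (13/2, 11)
A = (19, 13)

1. A_x = 19  [A = 2·M−B = 2·(21/2, 27/2)−(2, 14)]
2. A_y = 13  [A = 2·M−B = 2·(21/2, 27/2)−(2, 14)]
   so A = (19, 13)
3. N_x = 13/2  [2·N = B+C = (2, 14)+(11, 8)]
4. N_y = 11  [2·N = B+C = (2, 14)+(11, 8)]
   so N = (13/2, 11)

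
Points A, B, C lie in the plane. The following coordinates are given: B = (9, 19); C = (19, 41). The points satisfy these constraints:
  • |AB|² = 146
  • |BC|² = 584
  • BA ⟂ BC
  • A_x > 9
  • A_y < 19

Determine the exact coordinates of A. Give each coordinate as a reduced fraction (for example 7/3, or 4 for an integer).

1. A_x = 20  [[BA ⟂ BC ⇒ 10x+22y-508=0] ∩ [|A−(9, 19)|²=146]]
2. A_y = 14  [[BA ⟂ BC ⇒ 10x+22y-508=0] ∩ [|A−(9, 19)|²=146]]
   so A = (20, 14)

A = (20, 14)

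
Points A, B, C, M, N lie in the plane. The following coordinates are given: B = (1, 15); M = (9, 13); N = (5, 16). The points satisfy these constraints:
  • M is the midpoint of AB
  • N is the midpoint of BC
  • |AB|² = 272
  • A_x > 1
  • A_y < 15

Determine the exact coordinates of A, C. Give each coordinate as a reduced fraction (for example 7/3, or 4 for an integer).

A = (17, 11)
C = (9, 17)

1. A_x = 17  [A = 2·M−B = 2·(9, 13)−(1, 15)]
2. A_y = 11  [A = 2·M−B = 2·(9, 13)−(1, 15)]
   so A = (17, 11)
3. C_x = 9  [C = 2·N−B = 2·(5, 16)−(1, 15)]
4. C_y = 17  [C = 2·N−B = 2·(5, 16)−(1, 15)]
   so C = (9, 17)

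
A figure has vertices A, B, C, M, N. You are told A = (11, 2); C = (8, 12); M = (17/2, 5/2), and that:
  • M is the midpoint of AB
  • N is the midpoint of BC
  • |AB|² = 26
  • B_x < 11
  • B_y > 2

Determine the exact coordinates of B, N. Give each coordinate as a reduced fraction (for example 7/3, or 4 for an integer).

1. B_x = 6  [B = 2·M−A = 2·(17/2, 5/2)−(11, 2)]
2. B_y = 3  [B = 2·M−A = 2·(17/2, 5/2)−(11, 2)]
   so B = (6, 3)
3. N_x = 7  [2·N = B+C = (6, 3)+(8, 12)]
4. N_y = 15/2  [2·N = B+C = (6, 3)+(8, 12)]
   so N = (7, 15/2)

B = (6, 3)
N = (7, 15/2)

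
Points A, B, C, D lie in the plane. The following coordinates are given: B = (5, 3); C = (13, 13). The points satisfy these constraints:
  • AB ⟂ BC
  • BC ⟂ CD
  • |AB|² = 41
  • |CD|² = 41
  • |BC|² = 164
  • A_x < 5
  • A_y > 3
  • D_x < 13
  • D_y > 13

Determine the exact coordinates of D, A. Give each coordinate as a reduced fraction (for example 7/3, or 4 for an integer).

D = (8, 17)
A = (0, 7)

1. D_x = 8  [[BC ⟂ CD ⇒ 8x+10y-234=0] ∩ [|D−(13, 13)|²=41]]
2. D_y = 17  [[BC ⟂ CD ⇒ 8x+10y-234=0] ∩ [|D−(13, 13)|²=41]]
   so D = (8, 17)
3. A_x = 0  [[AB ⟂ BC ⇒ -8x-10y+70=0] ∩ [|A−(5, 3)|²=41]]
4. A_y = 7  [[AB ⟂ BC ⇒ -8x-10y+70=0] ∩ [|A−(5, 3)|²=41]]
   so A = (0, 7)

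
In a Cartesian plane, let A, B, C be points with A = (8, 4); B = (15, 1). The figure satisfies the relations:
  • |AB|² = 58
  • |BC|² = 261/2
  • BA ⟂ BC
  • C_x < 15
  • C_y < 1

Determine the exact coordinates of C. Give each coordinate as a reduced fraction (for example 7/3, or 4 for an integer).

C = (21/2, -19/2)

1. C_x = 21/2  [[BA ⟂ BC ⇒ -7x+3y+102=0] ∩ [|C−(15, 1)|²=261/2]]
2. C_y = -19/2  [[BA ⟂ BC ⇒ -7x+3y+102=0] ∩ [|C−(15, 1)|²=261/2]]
   so C = (21/2, -19/2)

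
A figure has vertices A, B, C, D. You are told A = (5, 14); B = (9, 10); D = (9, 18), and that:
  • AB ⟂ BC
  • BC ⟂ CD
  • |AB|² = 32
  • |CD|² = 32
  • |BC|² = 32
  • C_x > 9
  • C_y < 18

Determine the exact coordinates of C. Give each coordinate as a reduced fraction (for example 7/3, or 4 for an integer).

C = (13, 14)

1. C_x = 13  [[AB ⟂ BC ⇒ 4x-4y+4=0] ∩ [|C−(9, 18)|²=32]]
2. C_y = 14  [[AB ⟂ BC ⇒ 4x-4y+4=0] ∩ [|C−(9, 18)|²=32]]
   so C = (13, 14)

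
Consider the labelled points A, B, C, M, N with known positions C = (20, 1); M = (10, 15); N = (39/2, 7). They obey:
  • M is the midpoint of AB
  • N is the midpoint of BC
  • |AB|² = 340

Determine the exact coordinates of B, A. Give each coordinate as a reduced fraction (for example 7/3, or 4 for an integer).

B = (19, 13)
A = (1, 17)

1. B_x = 19  [B = 2·N−C = 2·(39/2, 7)−(20, 1)]
2. B_y = 13  [B = 2·N−C = 2·(39/2, 7)−(20, 1)]
   so B = (19, 13)
3. A_x = 1  [A = 2·M−B = 2·(10, 15)−(19, 13)]
4. A_y = 17  [A = 2·M−B = 2·(10, 15)−(19, 13)]
   so A = (1, 17)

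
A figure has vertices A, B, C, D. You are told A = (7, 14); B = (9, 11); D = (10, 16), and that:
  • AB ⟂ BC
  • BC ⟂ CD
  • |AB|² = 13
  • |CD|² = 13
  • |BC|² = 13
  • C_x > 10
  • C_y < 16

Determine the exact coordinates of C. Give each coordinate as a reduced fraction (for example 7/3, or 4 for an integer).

1. C_x = 12  [[AB ⟂ BC ⇒ 2x-3y+15=0] ∩ [|C−(10, 16)|²=13]]
2. C_y = 13  [[AB ⟂ BC ⇒ 2x-3y+15=0] ∩ [|C−(10, 16)|²=13]]
   so C = (12, 13)

C = (12, 13)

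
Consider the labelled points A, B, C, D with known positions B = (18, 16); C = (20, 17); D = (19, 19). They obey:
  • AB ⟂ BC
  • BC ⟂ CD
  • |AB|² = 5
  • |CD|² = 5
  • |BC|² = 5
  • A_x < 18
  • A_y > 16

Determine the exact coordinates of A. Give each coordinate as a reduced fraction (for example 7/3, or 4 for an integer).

1. A_x = 17  [[AB ⟂ BC ⇒ -2x-1y+52=0] ∩ [|A−(18, 16)|²=5]]
2. A_y = 18  [[AB ⟂ BC ⇒ -2x-1y+52=0] ∩ [|A−(18, 16)|²=5]]
   so A = (17, 18)

A = (17, 18)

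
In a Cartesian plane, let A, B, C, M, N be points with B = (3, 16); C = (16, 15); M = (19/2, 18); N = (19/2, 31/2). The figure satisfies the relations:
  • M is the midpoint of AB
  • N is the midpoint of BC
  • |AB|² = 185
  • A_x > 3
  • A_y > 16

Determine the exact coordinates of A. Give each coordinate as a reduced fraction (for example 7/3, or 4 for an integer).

1. A_x = 16  [A = 2·M−B = 2·(19/2, 18)−(3, 16)]
2. A_y = 20  [A = 2·M−B = 2·(19/2, 18)−(3, 16)]
   so A = (16, 20)

A = (16, 20)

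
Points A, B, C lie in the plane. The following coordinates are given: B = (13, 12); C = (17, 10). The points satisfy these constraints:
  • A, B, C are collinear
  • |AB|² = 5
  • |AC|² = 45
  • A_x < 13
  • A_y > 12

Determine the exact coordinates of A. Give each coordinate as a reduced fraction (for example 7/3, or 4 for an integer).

1. A_x = 11  [[A, B, C are collinear ⇒ 2x+4y-74=0] ∩ [|A−(13, 12)|²=5]]
2. A_y = 13  [[A, B, C are collinear ⇒ 2x+4y-74=0] ∩ [|A−(13, 12)|²=5]]
   so A = (11, 13)

A = (11, 13)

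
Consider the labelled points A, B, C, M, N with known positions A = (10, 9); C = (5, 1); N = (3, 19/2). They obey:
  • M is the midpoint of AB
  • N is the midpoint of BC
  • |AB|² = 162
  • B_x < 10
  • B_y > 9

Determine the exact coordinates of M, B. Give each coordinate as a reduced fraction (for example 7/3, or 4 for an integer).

M = (11/2, 27/2)
B = (1, 18)

1. B_x = 1  [B = 2·N−C = 2·(3, 19/2)−(5, 1)]
2. B_y = 18  [B = 2·N−C = 2·(3, 19/2)−(5, 1)]
   so B = (1, 18)
3. M_x = 11/2  [2·M = A+B = (10, 9)+(1, 18)]
4. M_y = 27/2  [2·M = A+B = (10, 9)+(1, 18)]
   so M = (11/2, 27/2)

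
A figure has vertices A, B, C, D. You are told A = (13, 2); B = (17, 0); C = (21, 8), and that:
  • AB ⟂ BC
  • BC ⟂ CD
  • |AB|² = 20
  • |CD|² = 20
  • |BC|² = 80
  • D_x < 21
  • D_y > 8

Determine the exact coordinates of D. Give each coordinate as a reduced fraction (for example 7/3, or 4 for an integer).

1. D_x = 17  [[BC ⟂ CD ⇒ 4x+8y-148=0] ∩ [|D−(21, 8)|²=20]]
2. D_y = 10  [[BC ⟂ CD ⇒ 4x+8y-148=0] ∩ [|D−(21, 8)|²=20]]
   so D = (17, 10)

D = (17, 10)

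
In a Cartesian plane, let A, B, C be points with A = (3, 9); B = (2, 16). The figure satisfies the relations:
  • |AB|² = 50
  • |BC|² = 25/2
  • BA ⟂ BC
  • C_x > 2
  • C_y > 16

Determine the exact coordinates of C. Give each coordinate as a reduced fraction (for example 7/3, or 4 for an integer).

C = (11/2, 33/2)

1. C_x = 11/2  [[BA ⟂ BC ⇒ 1x-7y+110=0] ∩ [|C−(2, 16)|²=25/2]]
2. C_y = 33/2  [[BA ⟂ BC ⇒ 1x-7y+110=0] ∩ [|C−(2, 16)|²=25/2]]
   so C = (11/2, 33/2)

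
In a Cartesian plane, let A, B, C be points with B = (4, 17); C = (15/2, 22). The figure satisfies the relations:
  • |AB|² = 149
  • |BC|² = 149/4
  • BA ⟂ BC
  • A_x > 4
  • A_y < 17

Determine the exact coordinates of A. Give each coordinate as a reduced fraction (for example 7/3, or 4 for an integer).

A = (14, 10)

1. A_x = 14  [[BA ⟂ BC ⇒ 7/2x+5y-99=0] ∩ [|A−(4, 17)|²=149]]
2. A_y = 10  [[BA ⟂ BC ⇒ 7/2x+5y-99=0] ∩ [|A−(4, 17)|²=149]]
   so A = (14, 10)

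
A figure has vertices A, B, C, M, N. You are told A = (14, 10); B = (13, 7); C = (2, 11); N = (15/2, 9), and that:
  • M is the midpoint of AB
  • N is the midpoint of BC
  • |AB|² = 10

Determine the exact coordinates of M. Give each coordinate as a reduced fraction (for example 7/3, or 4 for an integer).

1. M_x = 27/2  [2·M = A+B = (14, 10)+(13, 7)]
2. M_y = 17/2  [2·M = A+B = (14, 10)+(13, 7)]
   so M = (27/2, 17/2)

M = (27/2, 17/2)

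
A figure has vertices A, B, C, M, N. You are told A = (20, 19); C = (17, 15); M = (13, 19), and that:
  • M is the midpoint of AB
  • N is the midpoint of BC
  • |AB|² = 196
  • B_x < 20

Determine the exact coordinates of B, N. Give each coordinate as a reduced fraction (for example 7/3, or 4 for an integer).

B = (6, 19)
N = (23/2, 17)

1. B_x = 6  [B = 2·M−A = 2·(13, 19)−(20, 19)]
2. B_y = 19  [B = 2·M−A = 2·(13, 19)−(20, 19)]
   so B = (6, 19)
3. N_x = 23/2  [2·N = B+C = (6, 19)+(17, 15)]
4. N_y = 17  [2·N = B+C = (6, 19)+(17, 15)]
   so N = (23/2, 17)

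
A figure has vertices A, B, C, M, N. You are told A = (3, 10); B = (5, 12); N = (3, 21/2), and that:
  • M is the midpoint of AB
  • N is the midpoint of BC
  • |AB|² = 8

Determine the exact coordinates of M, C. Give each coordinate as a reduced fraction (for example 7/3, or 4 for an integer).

M = (4, 11)
C = (1, 9)

1. M_x = 4  [2·M = A+B = (3, 10)+(5, 12)]
2. M_y = 11  [2·M = A+B = (3, 10)+(5, 12)]
   so M = (4, 11)
3. C_x = 1  [C = 2·N−B = 2·(3, 21/2)−(5, 12)]
4. C_y = 9  [C = 2·N−B = 2·(3, 21/2)−(5, 12)]
   so C = (1, 9)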